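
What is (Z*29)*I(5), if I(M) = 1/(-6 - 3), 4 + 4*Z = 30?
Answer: -377/18 ≈ -20.944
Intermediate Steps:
Z = 13/2 (Z = -1 + (¼)*30 = -1 + 15/2 = 13/2 ≈ 6.5000)
I(M) = -⅑ (I(M) = 1/(-9) = -⅑)
(Z*29)*I(5) = ((13/2)*29)*(-⅑) = (377/2)*(-⅑) = -377/18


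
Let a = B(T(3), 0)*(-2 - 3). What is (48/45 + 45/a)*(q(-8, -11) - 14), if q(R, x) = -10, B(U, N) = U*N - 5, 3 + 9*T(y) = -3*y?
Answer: -344/5 ≈ -68.800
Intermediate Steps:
T(y) = -1/3 - y/3 (T(y) = -1/3 + (-3*y)/9 = -1/3 - y/3)
B(U, N) = -5 + N*U (B(U, N) = N*U - 5 = -5 + N*U)
a = 25 (a = (-5 + 0*(-1/3 - 1/3*3))*(-2 - 3) = (-5 + 0*(-1/3 - 1))*(-5) = (-5 + 0*(-4/3))*(-5) = (-5 + 0)*(-5) = -5*(-5) = 25)
(48/45 + 45/a)*(q(-8, -11) - 14) = (48/45 + 45/25)*(-10 - 14) = (48*(1/45) + 45*(1/25))*(-24) = (16/15 + 9/5)*(-24) = (43/15)*(-24) = -344/5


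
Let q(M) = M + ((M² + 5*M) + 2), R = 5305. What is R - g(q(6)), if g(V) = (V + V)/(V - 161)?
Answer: 461683/87 ≈ 5306.7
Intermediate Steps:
q(M) = 2 + M² + 6*M (q(M) = M + (2 + M² + 5*M) = 2 + M² + 6*M)
g(V) = 2*V/(-161 + V) (g(V) = (2*V)/(-161 + V) = 2*V/(-161 + V))
R - g(q(6)) = 5305 - 2*(2 + 6² + 6*6)/(-161 + (2 + 6² + 6*6)) = 5305 - 2*(2 + 36 + 36)/(-161 + (2 + 36 + 36)) = 5305 - 2*74/(-161 + 74) = 5305 - 2*74/(-87) = 5305 - 2*74*(-1)/87 = 5305 - 1*(-148/87) = 5305 + 148/87 = 461683/87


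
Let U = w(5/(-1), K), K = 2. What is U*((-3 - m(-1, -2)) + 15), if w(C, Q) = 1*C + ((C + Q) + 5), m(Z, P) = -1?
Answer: -39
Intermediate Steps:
w(C, Q) = 5 + Q + 2*C (w(C, Q) = C + (5 + C + Q) = 5 + Q + 2*C)
U = -3 (U = 5 + 2 + 2*(5/(-1)) = 5 + 2 + 2*(5*(-1)) = 5 + 2 + 2*(-5) = 5 + 2 - 10 = -3)
U*((-3 - m(-1, -2)) + 15) = -3*((-3 - 1*(-1)) + 15) = -3*((-3 + 1) + 15) = -3*(-2 + 15) = -3*13 = -39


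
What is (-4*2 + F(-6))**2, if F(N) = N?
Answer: 196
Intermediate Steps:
(-4*2 + F(-6))**2 = (-4*2 - 6)**2 = (-8 - 6)**2 = (-14)**2 = 196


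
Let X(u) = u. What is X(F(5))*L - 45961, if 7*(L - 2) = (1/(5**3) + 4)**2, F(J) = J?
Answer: -1004927124/21875 ≈ -45940.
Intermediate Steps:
L = 469751/109375 (L = 2 + (1/(5**3) + 4)**2/7 = 2 + (1/125 + 4)**2/7 = 2 + (501/125)**2/7 = 2 + (1/7)*(251001/15625) = 2 + 251001/109375 = 469751/109375 ≈ 4.2949)
X(F(5))*L - 45961 = 5*(469751/109375) - 45961 = 469751/21875 - 45961 = -1004927124/21875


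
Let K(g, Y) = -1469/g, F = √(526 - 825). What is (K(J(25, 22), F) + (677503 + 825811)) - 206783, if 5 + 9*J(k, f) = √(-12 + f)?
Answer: 1300938 + 4407*√10/5 ≈ 1.3037e+6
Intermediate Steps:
F = I*√299 (F = √(-299) = I*√299 ≈ 17.292*I)
J(k, f) = -5/9 + √(-12 + f)/9
(K(J(25, 22), F) + (677503 + 825811)) - 206783 = (-1469/(-5/9 + √(-12 + 22)/9) + (677503 + 825811)) - 206783 = (-1469/(-5/9 + √10/9) + 1503314) - 206783 = (1503314 - 1469/(-5/9 + √10/9)) - 206783 = 1296531 - 1469/(-5/9 + √10/9)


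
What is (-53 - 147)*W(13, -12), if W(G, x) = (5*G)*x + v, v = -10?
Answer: 158000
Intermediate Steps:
W(G, x) = -10 + 5*G*x (W(G, x) = (5*G)*x - 10 = 5*G*x - 10 = -10 + 5*G*x)
(-53 - 147)*W(13, -12) = (-53 - 147)*(-10 + 5*13*(-12)) = -200*(-10 - 780) = -200*(-790) = 158000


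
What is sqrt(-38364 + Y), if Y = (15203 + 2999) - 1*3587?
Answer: I*sqrt(23749) ≈ 154.11*I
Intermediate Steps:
Y = 14615 (Y = 18202 - 3587 = 14615)
sqrt(-38364 + Y) = sqrt(-38364 + 14615) = sqrt(-23749) = I*sqrt(23749)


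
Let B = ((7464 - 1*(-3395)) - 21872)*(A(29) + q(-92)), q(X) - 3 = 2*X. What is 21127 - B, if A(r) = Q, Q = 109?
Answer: -771809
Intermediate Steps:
q(X) = 3 + 2*X
A(r) = 109
B = 792936 (B = ((7464 - 1*(-3395)) - 21872)*(109 + (3 + 2*(-92))) = ((7464 + 3395) - 21872)*(109 + (3 - 184)) = (10859 - 21872)*(109 - 181) = -11013*(-72) = 792936)
21127 - B = 21127 - 1*792936 = 21127 - 792936 = -771809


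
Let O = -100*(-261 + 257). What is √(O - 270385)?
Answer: I*√269985 ≈ 519.6*I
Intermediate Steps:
O = 400 (O = -100*(-4) = 400)
√(O - 270385) = √(400 - 270385) = √(-269985) = I*√269985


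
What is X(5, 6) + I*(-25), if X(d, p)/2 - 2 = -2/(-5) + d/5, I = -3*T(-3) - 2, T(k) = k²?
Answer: 3659/5 ≈ 731.80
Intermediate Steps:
I = -29 (I = -3*(-3)² - 2 = -3*9 - 2 = -27 - 2 = -29)
X(d, p) = 24/5 + 2*d/5 (X(d, p) = 4 + 2*(-2/(-5) + d/5) = 4 + 2*(-2*(-⅕) + d*(⅕)) = 4 + 2*(⅖ + d/5) = 4 + (⅘ + 2*d/5) = 24/5 + 2*d/5)
X(5, 6) + I*(-25) = (24/5 + (⅖)*5) - 29*(-25) = (24/5 + 2) + 725 = 34/5 + 725 = 3659/5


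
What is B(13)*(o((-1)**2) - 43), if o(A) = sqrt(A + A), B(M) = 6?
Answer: -258 + 6*sqrt(2) ≈ -249.51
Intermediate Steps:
o(A) = sqrt(2)*sqrt(A) (o(A) = sqrt(2*A) = sqrt(2)*sqrt(A))
B(13)*(o((-1)**2) - 43) = 6*(sqrt(2)*sqrt((-1)**2) - 43) = 6*(sqrt(2)*sqrt(1) - 43) = 6*(sqrt(2)*1 - 43) = 6*(sqrt(2) - 43) = 6*(-43 + sqrt(2)) = -258 + 6*sqrt(2)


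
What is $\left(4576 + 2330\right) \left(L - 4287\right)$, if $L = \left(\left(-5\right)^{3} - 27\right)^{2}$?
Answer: $129950202$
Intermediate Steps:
$L = 23104$ ($L = \left(-125 - 27\right)^{2} = \left(-152\right)^{2} = 23104$)
$\left(4576 + 2330\right) \left(L - 4287\right) = \left(4576 + 2330\right) \left(23104 - 4287\right) = 6906 \cdot 18817 = 129950202$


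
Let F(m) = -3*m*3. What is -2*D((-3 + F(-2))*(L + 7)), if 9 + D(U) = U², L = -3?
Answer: -7182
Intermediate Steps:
F(m) = -9*m
D(U) = -9 + U²
-2*D((-3 + F(-2))*(L + 7)) = -2*(-9 + ((-3 - 9*(-2))*(-3 + 7))²) = -2*(-9 + ((-3 + 18)*4)²) = -2*(-9 + (15*4)²) = -2*(-9 + 60²) = -2*(-9 + 3600) = -2*3591 = -7182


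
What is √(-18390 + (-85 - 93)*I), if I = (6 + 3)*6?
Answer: I*√28002 ≈ 167.34*I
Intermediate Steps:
I = 54 (I = 9*6 = 54)
√(-18390 + (-85 - 93)*I) = √(-18390 + (-85 - 93)*54) = √(-18390 - 178*54) = √(-18390 - 9612) = √(-28002) = I*√28002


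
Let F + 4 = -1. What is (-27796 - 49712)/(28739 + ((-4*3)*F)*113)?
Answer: -77508/35519 ≈ -2.1822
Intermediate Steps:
F = -5 (F = -4 - 1 = -5)
(-27796 - 49712)/(28739 + ((-4*3)*F)*113) = (-27796 - 49712)/(28739 + (-4*3*(-5))*113) = -77508/(28739 - 12*(-5)*113) = -77508/(28739 + 60*113) = -77508/(28739 + 6780) = -77508/35519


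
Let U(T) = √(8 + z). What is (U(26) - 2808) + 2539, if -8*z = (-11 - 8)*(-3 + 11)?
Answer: -269 + 3*√3 ≈ -263.80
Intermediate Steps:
z = 19 (z = -(-11 - 8)*(-3 + 11)/8 = -(-19)*8/8 = -⅛*(-152) = 19)
U(T) = 3*√3 (U(T) = √(8 + 19) = √27 = 3*√3)
(U(26) - 2808) + 2539 = (3*√3 - 2808) + 2539 = (-2808 + 3*√3) + 2539 = -269 + 3*√3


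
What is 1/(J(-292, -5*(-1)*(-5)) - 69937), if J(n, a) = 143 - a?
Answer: -1/69769 ≈ -1.4333e-5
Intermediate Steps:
1/(J(-292, -5*(-1)*(-5)) - 69937) = 1/((143 - (-5*(-1))*(-5)) - 69937) = 1/((143 - 5*(-5)) - 69937) = 1/((143 - 1*(-25)) - 69937) = 1/((143 + 25) - 69937) = 1/(168 - 69937) = 1/(-69769) = -1/69769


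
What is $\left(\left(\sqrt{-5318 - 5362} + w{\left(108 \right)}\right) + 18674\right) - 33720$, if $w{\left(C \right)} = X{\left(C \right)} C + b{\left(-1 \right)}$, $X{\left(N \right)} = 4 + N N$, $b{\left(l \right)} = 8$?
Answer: $1245106 + 2 i \sqrt{2670} \approx 1.2451 \cdot 10^{6} + 103.34 i$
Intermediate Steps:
$X{\left(N \right)} = 4 + N^{2}$
$w{\left(C \right)} = 8 + C \left(4 + C^{2}\right)$ ($w{\left(C \right)} = \left(4 + C^{2}\right) C + 8 = C \left(4 + C^{2}\right) + 8 = 8 + C \left(4 + C^{2}\right)$)
$\left(\left(\sqrt{-5318 - 5362} + w{\left(108 \right)}\right) + 18674\right) - 33720 = \left(\left(\sqrt{-5318 - 5362} + \left(8 + 108 \left(4 + 108^{2}\right)\right)\right) + 18674\right) - 33720 = \left(\left(\sqrt{-10680} + \left(8 + 108 \left(4 + 11664\right)\right)\right) + 18674\right) - 33720 = \left(\left(2 i \sqrt{2670} + \left(8 + 108 \cdot 11668\right)\right) + 18674\right) - 33720 = \left(\left(2 i \sqrt{2670} + \left(8 + 1260144\right)\right) + 18674\right) - 33720 = \left(\left(2 i \sqrt{2670} + 1260152\right) + 18674\right) - 33720 = \left(\left(1260152 + 2 i \sqrt{2670}\right) + 18674\right) - 33720 = \left(1278826 + 2 i \sqrt{2670}\right) - 33720 = 1245106 + 2 i \sqrt{2670}$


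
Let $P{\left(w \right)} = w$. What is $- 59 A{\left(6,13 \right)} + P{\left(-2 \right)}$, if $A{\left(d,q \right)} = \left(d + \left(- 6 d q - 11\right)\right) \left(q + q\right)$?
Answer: $725580$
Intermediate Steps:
$A{\left(d,q \right)} = 2 q \left(-11 + d - 6 d q\right)$ ($A{\left(d,q \right)} = \left(d - \left(11 + 6 d q\right)\right) 2 q = \left(-11 + d - 6 d q\right) 2 q = 2 q \left(-11 + d - 6 d q\right)$)
$- 59 A{\left(6,13 \right)} + P{\left(-2 \right)} = - 59 \cdot 2 \cdot 13 \left(-11 + 6 - 36 \cdot 13\right) - 2 = - 59 \cdot 2 \cdot 13 \left(-11 + 6 - 468\right) - 2 = - 59 \cdot 2 \cdot 13 \left(-473\right) - 2 = \left(-59\right) \left(-12298\right) - 2 = 725582 - 2 = 725580$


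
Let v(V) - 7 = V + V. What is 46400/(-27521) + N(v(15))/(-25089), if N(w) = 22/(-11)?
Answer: -40140502/23809461 ≈ -1.6859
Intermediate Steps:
v(V) = 7 + 2*V (v(V) = 7 + (V + V) = 7 + 2*V)
N(w) = -2 (N(w) = 22*(-1/11) = -2)
46400/(-27521) + N(v(15))/(-25089) = 46400/(-27521) - 2/(-25089) = 46400*(-1/27521) - 2*(-1/25089) = -1600/949 + 2/25089 = -40140502/23809461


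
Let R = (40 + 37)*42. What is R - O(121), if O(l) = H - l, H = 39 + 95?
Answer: 3221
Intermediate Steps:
R = 3234 (R = 77*42 = 3234)
H = 134
O(l) = 134 - l
R - O(121) = 3234 - (134 - 1*121) = 3234 - (134 - 121) = 3234 - 1*13 = 3234 - 13 = 3221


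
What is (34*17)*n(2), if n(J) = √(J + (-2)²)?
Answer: 578*√6 ≈ 1415.8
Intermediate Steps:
n(J) = √(4 + J) (n(J) = √(J + 4) = √(4 + J))
(34*17)*n(2) = (34*17)*√(4 + 2) = 578*√6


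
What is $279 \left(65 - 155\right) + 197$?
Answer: $-24913$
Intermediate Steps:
$279 \left(65 - 155\right) + 197 = 279 \left(-90\right) + 197 = -25110 + 197 = -24913$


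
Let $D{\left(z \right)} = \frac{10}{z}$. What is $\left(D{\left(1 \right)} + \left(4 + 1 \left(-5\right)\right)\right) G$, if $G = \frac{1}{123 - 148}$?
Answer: $- \frac{9}{25} \approx -0.36$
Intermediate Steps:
$G = - \frac{1}{25}$ ($G = \frac{1}{-25} = - \frac{1}{25} \approx -0.04$)
$\left(D{\left(1 \right)} + \left(4 + 1 \left(-5\right)\right)\right) G = \left(\frac{10}{1} + \left(4 + 1 \left(-5\right)\right)\right) \left(- \frac{1}{25}\right) = \left(10 \cdot 1 + \left(4 - 5\right)\right) \left(- \frac{1}{25}\right) = \left(10 - 1\right) \left(- \frac{1}{25}\right) = 9 \left(- \frac{1}{25}\right) = - \frac{9}{25}$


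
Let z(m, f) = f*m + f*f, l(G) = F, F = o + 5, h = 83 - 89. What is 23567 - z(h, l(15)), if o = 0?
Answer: 23572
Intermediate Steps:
h = -6
F = 5 (F = 0 + 5 = 5)
l(G) = 5
z(m, f) = f**2 + f*m (z(m, f) = f*m + f**2 = f**2 + f*m)
23567 - z(h, l(15)) = 23567 - 5*(5 - 6) = 23567 - 5*(-1) = 23567 - 1*(-5) = 23567 + 5 = 23572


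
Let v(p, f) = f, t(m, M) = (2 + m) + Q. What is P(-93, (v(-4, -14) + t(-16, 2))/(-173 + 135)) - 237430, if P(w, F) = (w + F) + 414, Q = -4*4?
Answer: -4505049/19 ≈ -2.3711e+5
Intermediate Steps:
Q = -16
t(m, M) = -14 + m (t(m, M) = (2 + m) - 16 = -14 + m)
P(w, F) = 414 + F + w (P(w, F) = (F + w) + 414 = 414 + F + w)
P(-93, (v(-4, -14) + t(-16, 2))/(-173 + 135)) - 237430 = (414 + (-14 + (-14 - 16))/(-173 + 135) - 93) - 237430 = (414 + (-14 - 30)/(-38) - 93) - 237430 = (414 - 44*(-1/38) - 93) - 237430 = (414 + 22/19 - 93) - 237430 = 6121/19 - 237430 = -4505049/19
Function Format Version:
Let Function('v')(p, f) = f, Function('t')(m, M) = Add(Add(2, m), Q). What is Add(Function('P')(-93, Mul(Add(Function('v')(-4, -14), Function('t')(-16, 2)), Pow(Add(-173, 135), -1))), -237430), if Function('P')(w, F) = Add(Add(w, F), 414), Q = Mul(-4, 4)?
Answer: Rational(-4505049, 19) ≈ -2.3711e+5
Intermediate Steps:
Q = -16
Function('t')(m, M) = Add(-14, m) (Function('t')(m, M) = Add(Add(2, m), -16) = Add(-14, m))
Function('P')(w, F) = Add(414, F, w) (Function('P')(w, F) = Add(Add(F, w), 414) = Add(414, F, w))
Add(Function('P')(-93, Mul(Add(Function('v')(-4, -14), Function('t')(-16, 2)), Pow(Add(-173, 135), -1))), -237430) = Add(Add(414, Mul(Add(-14, Add(-14, -16)), Pow(Add(-173, 135), -1)), -93), -237430) = Add(Add(414, Mul(Add(-14, -30), Pow(-38, -1)), -93), -237430) = Add(Add(414, Mul(-44, Rational(-1, 38)), -93), -237430) = Add(Add(414, Rational(22, 19), -93), -237430) = Add(Rational(6121, 19), -237430) = Rational(-4505049, 19)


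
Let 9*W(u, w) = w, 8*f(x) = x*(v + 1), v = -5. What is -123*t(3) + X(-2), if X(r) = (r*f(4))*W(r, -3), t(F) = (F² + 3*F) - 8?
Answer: -3694/3 ≈ -1231.3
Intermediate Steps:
t(F) = -8 + F² + 3*F
f(x) = -x/2 (f(x) = (x*(-5 + 1))/8 = (x*(-4))/8 = (-4*x)/8 = -x/2)
W(u, w) = w/9
X(r) = 2*r/3 (X(r) = (r*(-½*4))*((⅑)*(-3)) = (r*(-2))*(-⅓) = -2*r*(-⅓) = 2*r/3)
-123*t(3) + X(-2) = -123*(-8 + 3² + 3*3) + (⅔)*(-2) = -123*(-8 + 9 + 9) - 4/3 = -123*10 - 4/3 = -1230 - 4/3 = -3694/3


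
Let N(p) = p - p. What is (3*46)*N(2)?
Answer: 0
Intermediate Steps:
N(p) = 0
(3*46)*N(2) = (3*46)*0 = 138*0 = 0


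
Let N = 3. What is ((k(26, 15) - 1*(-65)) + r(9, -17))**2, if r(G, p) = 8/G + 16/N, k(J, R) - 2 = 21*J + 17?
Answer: 32787076/81 ≈ 4.0478e+5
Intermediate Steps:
k(J, R) = 19 + 21*J (k(J, R) = 2 + (21*J + 17) = 2 + (17 + 21*J) = 19 + 21*J)
r(G, p) = 16/3 + 8/G (r(G, p) = 8/G + 16/3 = 16/3 + 8/G)
((k(26, 15) - 1*(-65)) + r(9, -17))**2 = (((19 + 21*26) - 1*(-65)) + (16/3 + 8/9))**2 = (((19 + 546) + 65) + (16/3 + 8*(1/9)))**2 = ((565 + 65) + (16/3 + 8/9))**2 = (630 + 56/9)**2 = (5726/9)**2 = 32787076/81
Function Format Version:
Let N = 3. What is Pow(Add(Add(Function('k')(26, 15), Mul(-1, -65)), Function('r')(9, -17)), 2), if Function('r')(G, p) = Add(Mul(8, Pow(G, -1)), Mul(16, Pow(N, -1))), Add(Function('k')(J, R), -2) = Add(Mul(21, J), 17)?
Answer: Rational(32787076, 81) ≈ 4.0478e+5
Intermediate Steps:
Function('k')(J, R) = Add(19, Mul(21, J)) (Function('k')(J, R) = Add(2, Add(Mul(21, J), 17)) = Add(2, Add(17, Mul(21, J))) = Add(19, Mul(21, J)))
Function('r')(G, p) = Add(Rational(16, 3), Mul(8, Pow(G, -1))) (Function('r')(G, p) = Add(Mul(8, Pow(G, -1)), Mul(16, Pow(3, -1))) = Add(Mul(8, Pow(G, -1)), Mul(16, Rational(1, 3))) = Add(Mul(8, Pow(G, -1)), Rational(16, 3)) = Add(Rational(16, 3), Mul(8, Pow(G, -1))))
Pow(Add(Add(Function('k')(26, 15), Mul(-1, -65)), Function('r')(9, -17)), 2) = Pow(Add(Add(Add(19, Mul(21, 26)), Mul(-1, -65)), Add(Rational(16, 3), Mul(8, Pow(9, -1)))), 2) = Pow(Add(Add(Add(19, 546), 65), Add(Rational(16, 3), Mul(8, Rational(1, 9)))), 2) = Pow(Add(Add(565, 65), Add(Rational(16, 3), Rational(8, 9))), 2) = Pow(Add(630, Rational(56, 9)), 2) = Pow(Rational(5726, 9), 2) = Rational(32787076, 81)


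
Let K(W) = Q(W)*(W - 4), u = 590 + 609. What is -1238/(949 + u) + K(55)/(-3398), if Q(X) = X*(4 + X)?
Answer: -44961248/912363 ≈ -49.280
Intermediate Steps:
u = 1199
K(W) = W*(-4 + W)*(4 + W) (K(W) = (W*(4 + W))*(W - 4) = (W*(4 + W))*(-4 + W) = W*(-4 + W)*(4 + W))
-1238/(949 + u) + K(55)/(-3398) = -1238/(949 + 1199) + (55*(-16 + 55²))/(-3398) = -1238/2148 + (55*(-16 + 3025))*(-1/3398) = -1238*1/2148 + (55*3009)*(-1/3398) = -619/1074 + 165495*(-1/3398) = -619/1074 - 165495/3398 = -44961248/912363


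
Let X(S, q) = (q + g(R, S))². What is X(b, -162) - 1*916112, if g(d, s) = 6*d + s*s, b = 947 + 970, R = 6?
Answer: 13503882190057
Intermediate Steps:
b = 1917
g(d, s) = s² + 6*d (g(d, s) = 6*d + s² = s² + 6*d)
X(S, q) = (36 + q + S²)² (X(S, q) = (q + (S² + 6*6))² = (q + (S² + 36))² = (q + (36 + S²))² = (36 + q + S²)²)
X(b, -162) - 1*916112 = (36 - 162 + 1917²)² - 1*916112 = (36 - 162 + 3674889)² - 916112 = 3674763² - 916112 = 13503883106169 - 916112 = 13503882190057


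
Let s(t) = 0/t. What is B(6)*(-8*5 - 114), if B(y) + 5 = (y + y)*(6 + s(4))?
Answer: -10318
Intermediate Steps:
s(t) = 0
B(y) = -5 + 12*y (B(y) = -5 + (y + y)*(6 + 0) = -5 + (2*y)*6 = -5 + 12*y)
B(6)*(-8*5 - 114) = (-5 + 12*6)*(-8*5 - 114) = (-5 + 72)*(-40 - 114) = 67*(-154) = -10318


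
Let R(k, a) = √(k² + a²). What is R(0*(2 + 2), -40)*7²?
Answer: 1960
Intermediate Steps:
R(k, a) = √(a² + k²)
R(0*(2 + 2), -40)*7² = √((-40)² + (0*(2 + 2))²)*7² = √(1600 + (0*4)²)*49 = √(1600 + 0²)*49 = √(1600 + 0)*49 = √1600*49 = 40*49 = 1960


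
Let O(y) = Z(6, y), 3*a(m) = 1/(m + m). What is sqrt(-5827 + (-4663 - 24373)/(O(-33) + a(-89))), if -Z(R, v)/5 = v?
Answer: I*sqrt(951067187347)/12587 ≈ 77.479*I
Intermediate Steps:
Z(R, v) = -5*v
a(m) = 1/(6*m) (a(m) = 1/(3*(m + m)) = 1/(3*((2*m))) = (1/(2*m))/3 = 1/(6*m))
O(y) = -5*y
sqrt(-5827 + (-4663 - 24373)/(O(-33) + a(-89))) = sqrt(-5827 + (-4663 - 24373)/(-5*(-33) + (1/6)/(-89))) = sqrt(-5827 - 29036/(165 + (1/6)*(-1/89))) = sqrt(-5827 - 29036/(165 - 1/534)) = sqrt(-5827 - 29036/88109/534) = sqrt(-5827 - 29036*534/88109) = sqrt(-5827 - 2215032/12587) = sqrt(-75559481/12587) = I*sqrt(951067187347)/12587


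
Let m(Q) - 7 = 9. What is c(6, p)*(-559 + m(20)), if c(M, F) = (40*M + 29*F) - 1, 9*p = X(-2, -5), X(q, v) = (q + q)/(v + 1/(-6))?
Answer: -4065079/31 ≈ -1.3113e+5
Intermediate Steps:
X(q, v) = 2*q/(-⅙ + v) (X(q, v) = (2*q)/(v + 1*(-⅙)) = (2*q)/(v - ⅙) = (2*q)/(-⅙ + v) = 2*q/(-⅙ + v))
p = 8/93 (p = (12*(-2)/(-1 + 6*(-5)))/9 = (12*(-2)/(-1 - 30))/9 = (12*(-2)/(-31))/9 = (12*(-2)*(-1/31))/9 = (⅑)*(24/31) = 8/93 ≈ 0.086022)
c(M, F) = -1 + 29*F + 40*M (c(M, F) = (29*F + 40*M) - 1 = -1 + 29*F + 40*M)
m(Q) = 16 (m(Q) = 7 + 9 = 16)
c(6, p)*(-559 + m(20)) = (-1 + 29*(8/93) + 40*6)*(-559 + 16) = (-1 + 232/93 + 240)*(-543) = (22459/93)*(-543) = -4065079/31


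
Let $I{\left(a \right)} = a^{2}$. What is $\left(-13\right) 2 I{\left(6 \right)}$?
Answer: $-936$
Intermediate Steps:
$\left(-13\right) 2 I{\left(6 \right)} = \left(-13\right) 2 \cdot 6^{2} = \left(-26\right) 36 = -936$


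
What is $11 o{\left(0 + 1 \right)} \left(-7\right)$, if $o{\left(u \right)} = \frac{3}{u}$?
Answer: $-231$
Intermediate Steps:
$11 o{\left(0 + 1 \right)} \left(-7\right) = 11 \frac{3}{0 + 1} \left(-7\right) = 11 \cdot \frac{3}{1} \left(-7\right) = 11 \cdot 3 \cdot 1 \left(-7\right) = 11 \cdot 3 \left(-7\right) = 33 \left(-7\right) = -231$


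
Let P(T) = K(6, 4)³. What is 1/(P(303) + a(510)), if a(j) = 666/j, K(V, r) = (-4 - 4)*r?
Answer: -85/2785169 ≈ -3.0519e-5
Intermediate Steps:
K(V, r) = -8*r
P(T) = -32768 (P(T) = (-8*4)³ = (-32)³ = -32768)
1/(P(303) + a(510)) = 1/(-32768 + 666/510) = 1/(-32768 + 666*(1/510)) = 1/(-32768 + 111/85) = 1/(-2785169/85) = -85/2785169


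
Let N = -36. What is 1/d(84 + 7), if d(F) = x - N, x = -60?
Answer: -1/24 ≈ -0.041667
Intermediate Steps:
d(F) = -24 (d(F) = -60 - 1*(-36) = -60 + 36 = -24)
1/d(84 + 7) = 1/(-24) = -1/24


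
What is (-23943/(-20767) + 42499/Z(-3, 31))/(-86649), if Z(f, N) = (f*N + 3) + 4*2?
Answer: 880613407/147554062206 ≈ 0.0059681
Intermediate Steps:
Z(f, N) = 11 + N*f (Z(f, N) = (N*f + 3) + 8 = (3 + N*f) + 8 = 11 + N*f)
(-23943/(-20767) + 42499/Z(-3, 31))/(-86649) = (-23943/(-20767) + 42499/(11 + 31*(-3)))/(-86649) = (-23943*(-1/20767) + 42499/(11 - 93))*(-1/86649) = (23943/20767 + 42499/(-82))*(-1/86649) = (23943/20767 + 42499*(-1/82))*(-1/86649) = (23943/20767 - 42499/82)*(-1/86649) = -880613407/1702894*(-1/86649) = 880613407/147554062206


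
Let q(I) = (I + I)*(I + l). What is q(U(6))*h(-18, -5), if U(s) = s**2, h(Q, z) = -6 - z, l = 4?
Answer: -2880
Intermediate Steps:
q(I) = 2*I*(4 + I) (q(I) = (I + I)*(I + 4) = (2*I)*(4 + I) = 2*I*(4 + I))
q(U(6))*h(-18, -5) = (2*6**2*(4 + 6**2))*(-6 - 1*(-5)) = (2*36*(4 + 36))*(-6 + 5) = (2*36*40)*(-1) = 2880*(-1) = -2880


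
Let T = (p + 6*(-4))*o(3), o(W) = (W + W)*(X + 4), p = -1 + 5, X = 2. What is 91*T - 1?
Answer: -65521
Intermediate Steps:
p = 4
o(W) = 12*W (o(W) = (W + W)*(2 + 4) = (2*W)*6 = 12*W)
T = -720 (T = (4 + 6*(-4))*(12*3) = (4 - 24)*36 = -20*36 = -720)
91*T - 1 = 91*(-720) - 1 = -65520 - 1 = -65521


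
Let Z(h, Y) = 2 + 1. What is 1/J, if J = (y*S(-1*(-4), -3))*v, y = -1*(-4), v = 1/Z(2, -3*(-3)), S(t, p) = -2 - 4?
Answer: -1/8 ≈ -0.12500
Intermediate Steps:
S(t, p) = -6
Z(h, Y) = 3
v = 1/3 ≈ 0.33333
y = 4
J = -8 (J = (4*(-6))*(1/3) = -24*1/3 = -8)
1/J = 1/(-8) = -1/8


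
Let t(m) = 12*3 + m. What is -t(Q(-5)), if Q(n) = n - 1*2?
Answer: -29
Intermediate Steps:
Q(n) = -2 + n (Q(n) = n - 2 = -2 + n)
t(m) = 36 + m
-t(Q(-5)) = -(36 + (-2 - 5)) = -(36 - 7) = -1*29 = -29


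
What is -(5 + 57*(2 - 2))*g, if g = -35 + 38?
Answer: -15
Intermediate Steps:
g = 3
-(5 + 57*(2 - 2))*g = -(5 + 57*(2 - 2))*3 = -(5 + 57*0)*3 = -(5 + 0)*3 = -5*3 = -1*15 = -15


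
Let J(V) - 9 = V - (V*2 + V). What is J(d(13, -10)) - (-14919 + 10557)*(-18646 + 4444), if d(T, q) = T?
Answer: -61949141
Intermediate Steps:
J(V) = 9 - 2*V (J(V) = 9 + (V - (V*2 + V)) = 9 + (V - (2*V + V)) = 9 + (V - 3*V) = 9 - 2*V)
J(d(13, -10)) - (-14919 + 10557)*(-18646 + 4444) = (9 - 2*13) - (-14919 + 10557)*(-18646 + 4444) = (9 - 26) - (-4362)*(-14202) = -17 - 1*61949124 = -17 - 61949124 = -61949141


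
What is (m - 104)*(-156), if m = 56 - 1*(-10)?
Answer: 5928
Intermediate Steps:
m = 66 (m = 56 + 10 = 66)
(m - 104)*(-156) = (66 - 104)*(-156) = -38*(-156) = 5928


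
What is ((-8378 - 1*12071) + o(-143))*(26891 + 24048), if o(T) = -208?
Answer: -1052246923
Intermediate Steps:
((-8378 - 1*12071) + o(-143))*(26891 + 24048) = ((-8378 - 1*12071) - 208)*(26891 + 24048) = ((-8378 - 12071) - 208)*50939 = (-20449 - 208)*50939 = -20657*50939 = -1052246923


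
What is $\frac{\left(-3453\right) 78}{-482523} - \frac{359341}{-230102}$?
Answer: $\frac{78454863137}{37009835782} \approx 2.1198$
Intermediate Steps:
$\frac{\left(-3453\right) 78}{-482523} - \frac{359341}{-230102} = \left(-269334\right) \left(- \frac{1}{482523}\right) - - \frac{359341}{230102} = \frac{89778}{160841} + \frac{359341}{230102} = \frac{78454863137}{37009835782}$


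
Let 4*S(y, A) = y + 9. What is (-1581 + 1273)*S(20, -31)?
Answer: -2233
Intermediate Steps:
S(y, A) = 9/4 + y/4 (S(y, A) = (y + 9)/4 = (9 + y)/4 = 9/4 + y/4)
(-1581 + 1273)*S(20, -31) = (-1581 + 1273)*(9/4 + (¼)*20) = -308*(9/4 + 5) = -308*29/4 = -2233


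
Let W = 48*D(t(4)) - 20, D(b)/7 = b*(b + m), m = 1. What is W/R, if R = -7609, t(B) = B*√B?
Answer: -24172/7609 ≈ -3.1768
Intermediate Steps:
t(B) = B^(3/2)
D(b) = 7*b*(1 + b) (D(b) = 7*(b*(b + 1)) = 7*(b*(1 + b)) = 7*b*(1 + b))
W = 24172 (W = 48*(7*4^(3/2)*(1 + 4^(3/2))) - 20 = 48*(7*8*(1 + 8)) - 20 = 48*(7*8*9) - 20 = 48*504 - 20 = 24192 - 20 = 24172)
W/R = 24172/(-7609) = 24172*(-1/7609) = -24172/7609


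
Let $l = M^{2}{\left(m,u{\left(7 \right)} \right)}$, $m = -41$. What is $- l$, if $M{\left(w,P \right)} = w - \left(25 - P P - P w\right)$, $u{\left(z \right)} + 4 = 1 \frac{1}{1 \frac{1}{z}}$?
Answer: $-32400$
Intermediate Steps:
$u{\left(z \right)} = -4 + z$ ($u{\left(z \right)} = -4 + 1 \frac{1}{1 \frac{1}{z}} = -4 + 1 \frac{1}{\frac{1}{z}} = -4 + 1 z = -4 + z$)
$M{\left(w,P \right)} = -25 + w + P^{2} + P w$ ($M{\left(w,P \right)} = w - \left(25 - P^{2} - P w\right) = w + \left(-25 + P^{2} + P w\right) = -25 + w + P^{2} + P w$)
$l = 32400$ ($l = \left(-25 - 41 + \left(-4 + 7\right)^{2} + \left(-4 + 7\right) \left(-41\right)\right)^{2} = \left(-25 - 41 + 3^{2} + 3 \left(-41\right)\right)^{2} = \left(-25 - 41 + 9 - 123\right)^{2} = \left(-180\right)^{2} = 32400$)
$- l = \left(-1\right) 32400 = -32400$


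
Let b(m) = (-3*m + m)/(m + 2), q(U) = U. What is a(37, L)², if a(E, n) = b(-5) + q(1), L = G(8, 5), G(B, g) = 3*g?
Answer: 49/9 ≈ 5.4444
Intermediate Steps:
L = 15 (L = 3*5 = 15)
b(m) = -2*m/(2 + m) (b(m) = (-2*m)/(2 + m) = -2*m/(2 + m))
a(E, n) = -7/3 (a(E, n) = -2*(-5)/(2 - 5) + 1 = -2*(-5)/(-3) + 1 = -2*(-5)*(-⅓) + 1 = -10/3 + 1 = -7/3)
a(37, L)² = (-7/3)² = 49/9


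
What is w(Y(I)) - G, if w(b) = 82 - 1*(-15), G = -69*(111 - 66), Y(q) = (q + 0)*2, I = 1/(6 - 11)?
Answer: 3202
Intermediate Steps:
I = -⅕ (I = 1/(-5) = -⅕ ≈ -0.20000)
Y(q) = 2*q (Y(q) = q*2 = 2*q)
G = -3105 (G = -69*45 = -3105)
w(b) = 97 (w(b) = 82 + 15 = 97)
w(Y(I)) - G = 97 - 1*(-3105) = 97 + 3105 = 3202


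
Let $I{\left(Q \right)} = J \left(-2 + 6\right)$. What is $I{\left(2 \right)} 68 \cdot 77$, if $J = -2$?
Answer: $-41888$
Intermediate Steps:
$I{\left(Q \right)} = -8$ ($I{\left(Q \right)} = - 2 \left(-2 + 6\right) = \left(-2\right) 4 = -8$)
$I{\left(2 \right)} 68 \cdot 77 = \left(-8\right) 68 \cdot 77 = \left(-544\right) 77 = -41888$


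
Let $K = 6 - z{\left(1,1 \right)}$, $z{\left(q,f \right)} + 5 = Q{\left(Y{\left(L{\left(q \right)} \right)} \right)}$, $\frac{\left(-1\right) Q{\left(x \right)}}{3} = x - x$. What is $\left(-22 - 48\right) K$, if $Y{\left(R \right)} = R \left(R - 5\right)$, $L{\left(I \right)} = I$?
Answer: $-770$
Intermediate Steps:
$Y{\left(R \right)} = R \left(-5 + R\right)$
$Q{\left(x \right)} = 0$ ($Q{\left(x \right)} = - 3 \left(x - x\right) = \left(-3\right) 0 = 0$)
$z{\left(q,f \right)} = -5$ ($z{\left(q,f \right)} = -5 + 0 = -5$)
$K = 11$ ($K = 6 - -5 = 6 + 5 = 11$)
$\left(-22 - 48\right) K = \left(-22 - 48\right) 11 = \left(-70\right) 11 = -770$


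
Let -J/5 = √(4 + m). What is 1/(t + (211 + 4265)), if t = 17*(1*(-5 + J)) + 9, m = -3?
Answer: 1/4315 ≈ 0.00023175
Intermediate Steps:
J = -5 (J = -5*√(4 - 3) = -5*√1 = -5*1 = -5)
t = -161 (t = 17*(1*(-5 - 5)) + 9 = 17*(1*(-10)) + 9 = 17*(-10) + 9 = -170 + 9 = -161)
1/(t + (211 + 4265)) = 1/(-161 + (211 + 4265)) = 1/(-161 + 4476) = 1/4315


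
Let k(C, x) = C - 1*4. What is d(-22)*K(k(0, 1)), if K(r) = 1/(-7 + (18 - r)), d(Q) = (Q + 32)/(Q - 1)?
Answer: -2/69 ≈ -0.028986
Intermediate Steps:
d(Q) = (32 + Q)/(-1 + Q)
k(C, x) = -4 + C (k(C, x) = C - 4 = -4 + C)
K(r) = 1/(11 - r)
d(-22)*K(k(0, 1)) = ((32 - 22)/(-1 - 22))*(-1/(-11 + (-4 + 0))) = (10/(-23))*(-1/(-11 - 4)) = (-1/23*10)*(-1/(-15)) = -(-10)*(-1)/(23*15) = -10/23*1/15 = -2/69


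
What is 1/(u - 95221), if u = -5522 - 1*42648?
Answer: -1/143391 ≈ -6.9739e-6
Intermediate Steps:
u = -48170 (u = -5522 - 42648 = -48170)
1/(u - 95221) = 1/(-48170 - 95221) = 1/(-143391) = -1/143391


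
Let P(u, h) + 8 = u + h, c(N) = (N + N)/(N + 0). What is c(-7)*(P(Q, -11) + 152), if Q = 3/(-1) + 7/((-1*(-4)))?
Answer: 527/2 ≈ 263.50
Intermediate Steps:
c(N) = 2 (c(N) = (2*N)/N = 2)
Q = -5/4 (Q = 3*(-1) + 7/4 = -3 + 7*(1/4) = -3 + 7/4 = -5/4 ≈ -1.2500)
P(u, h) = -8 + h + u (P(u, h) = -8 + (u + h) = -8 + (h + u) = -8 + h + u)
c(-7)*(P(Q, -11) + 152) = 2*((-8 - 11 - 5/4) + 152) = 2*(-81/4 + 152) = 2*(527/4) = 527/2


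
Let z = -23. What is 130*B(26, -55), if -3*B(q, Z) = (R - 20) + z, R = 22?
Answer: 910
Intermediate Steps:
B(q, Z) = 7 (B(q, Z) = -((22 - 20) - 23)/3 = -(2 - 23)/3 = -⅓*(-21) = 7)
130*B(26, -55) = 130*7 = 910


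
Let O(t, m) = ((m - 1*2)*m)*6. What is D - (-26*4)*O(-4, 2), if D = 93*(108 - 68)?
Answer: 3720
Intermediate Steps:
O(t, m) = 6*m*(-2 + m) (O(t, m) = ((m - 2)*m)*6 = ((-2 + m)*m)*6 = (m*(-2 + m))*6 = 6*m*(-2 + m))
D = 3720 (D = 93*40 = 3720)
D - (-26*4)*O(-4, 2) = 3720 - (-26*4)*6*2*(-2 + 2) = 3720 - (-104)*6*2*0 = 3720 - (-104)*0 = 3720 - 1*0 = 3720 + 0 = 3720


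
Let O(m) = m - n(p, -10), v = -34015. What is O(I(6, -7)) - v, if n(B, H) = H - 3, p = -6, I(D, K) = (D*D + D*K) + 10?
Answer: 34032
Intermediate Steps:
I(D, K) = 10 + D² + D*K (I(D, K) = (D² + D*K) + 10 = 10 + D² + D*K)
n(B, H) = -3 + H
O(m) = 13 + m (O(m) = m - (-3 - 10) = m - 1*(-13) = m + 13 = 13 + m)
O(I(6, -7)) - v = (13 + (10 + 6² + 6*(-7))) - 1*(-34015) = (13 + (10 + 36 - 42)) + 34015 = (13 + 4) + 34015 = 17 + 34015 = 34032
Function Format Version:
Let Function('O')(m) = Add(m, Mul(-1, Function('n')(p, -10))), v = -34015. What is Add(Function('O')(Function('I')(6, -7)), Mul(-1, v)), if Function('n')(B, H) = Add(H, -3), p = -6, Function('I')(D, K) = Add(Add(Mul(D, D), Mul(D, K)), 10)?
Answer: 34032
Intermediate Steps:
Function('I')(D, K) = Add(10, Pow(D, 2), Mul(D, K)) (Function('I')(D, K) = Add(Add(Pow(D, 2), Mul(D, K)), 10) = Add(10, Pow(D, 2), Mul(D, K)))
Function('n')(B, H) = Add(-3, H)
Function('O')(m) = Add(13, m) (Function('O')(m) = Add(m, Mul(-1, Add(-3, -10))) = Add(m, Mul(-1, -13)) = Add(m, 13) = Add(13, m))
Add(Function('O')(Function('I')(6, -7)), Mul(-1, v)) = Add(Add(13, Add(10, Pow(6, 2), Mul(6, -7))), Mul(-1, -34015)) = Add(Add(13, Add(10, 36, -42)), 34015) = Add(Add(13, 4), 34015) = Add(17, 34015) = 34032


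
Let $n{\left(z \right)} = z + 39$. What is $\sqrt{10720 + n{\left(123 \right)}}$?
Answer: $\sqrt{10882} \approx 104.32$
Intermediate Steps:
$n{\left(z \right)} = 39 + z$
$\sqrt{10720 + n{\left(123 \right)}} = \sqrt{10720 + \left(39 + 123\right)} = \sqrt{10720 + 162} = \sqrt{10882}$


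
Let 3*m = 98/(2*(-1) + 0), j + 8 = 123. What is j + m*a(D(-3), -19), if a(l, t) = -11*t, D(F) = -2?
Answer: -9896/3 ≈ -3298.7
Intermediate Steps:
j = 115 (j = -8 + 123 = 115)
m = -49/3 (m = (98/(2*(-1) + 0))/3 = (98/(-2 + 0))/3 = (98/(-2))/3 = (98*(-½))/3 = (⅓)*(-49) = -49/3 ≈ -16.333)
j + m*a(D(-3), -19) = 115 - (-539)*(-19)/3 = 115 - 49/3*209 = 115 - 10241/3 = -9896/3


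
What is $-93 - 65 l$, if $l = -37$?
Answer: $2312$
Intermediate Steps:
$-93 - 65 l = -93 - -2405 = -93 + 2405 = 2312$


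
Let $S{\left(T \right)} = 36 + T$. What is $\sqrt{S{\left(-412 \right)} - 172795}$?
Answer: $i \sqrt{173171} \approx 416.14 i$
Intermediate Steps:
$\sqrt{S{\left(-412 \right)} - 172795} = \sqrt{\left(36 - 412\right) - 172795} = \sqrt{-376 - 172795} = \sqrt{-173171} = i \sqrt{173171}$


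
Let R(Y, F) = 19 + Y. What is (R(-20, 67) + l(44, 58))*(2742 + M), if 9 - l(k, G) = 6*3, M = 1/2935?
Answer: -16095542/587 ≈ -27420.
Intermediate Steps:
M = 1/2935 ≈ 0.00034072
l(k, G) = -9 (l(k, G) = 9 - 6*3 = 9 - 1*18 = 9 - 18 = -9)
(R(-20, 67) + l(44, 58))*(2742 + M) = ((19 - 20) - 9)*(2742 + 1/2935) = (-1 - 9)*(8047771/2935) = -10*8047771/2935 = -16095542/587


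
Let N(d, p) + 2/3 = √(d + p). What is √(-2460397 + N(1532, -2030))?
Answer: √(-22143579 + 9*I*√498)/3 ≈ 0.0071135 + 1568.6*I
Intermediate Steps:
N(d, p) = -⅔ + √(d + p)
√(-2460397 + N(1532, -2030)) = √(-2460397 + (-⅔ + √(1532 - 2030))) = √(-2460397 + (-⅔ + √(-498))) = √(-2460397 + (-⅔ + I*√498)) = √(-7381193/3 + I*√498)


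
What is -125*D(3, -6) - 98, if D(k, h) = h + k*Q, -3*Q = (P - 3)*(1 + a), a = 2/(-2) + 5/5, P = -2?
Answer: 27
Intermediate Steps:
a = 0 (a = 2*(-½) + 5*(⅕) = -1 + 1 = 0)
Q = 5/3 (Q = -(-2 - 3)*(1 + 0)/3 = -(-5)/3 = -⅓*(-5) = 5/3 ≈ 1.6667)
D(k, h) = h + 5*k/3 (D(k, h) = h + k*(5/3) = h + 5*k/3)
-125*D(3, -6) - 98 = -125*(-6 + (5/3)*3) - 98 = -125*(-6 + 5) - 98 = -125*(-1) - 98 = 125 - 98 = 27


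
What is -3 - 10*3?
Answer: -33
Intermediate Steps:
-3 - 10*3 = -3 - 30 = -33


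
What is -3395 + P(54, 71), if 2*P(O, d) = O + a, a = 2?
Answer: -3367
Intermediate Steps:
P(O, d) = 1 + O/2 (P(O, d) = (O + 2)/2 = (2 + O)/2 = 1 + O/2)
-3395 + P(54, 71) = -3395 + (1 + (½)*54) = -3395 + (1 + 27) = -3395 + 28 = -3367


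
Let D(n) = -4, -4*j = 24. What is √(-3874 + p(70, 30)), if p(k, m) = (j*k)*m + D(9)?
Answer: I*√16478 ≈ 128.37*I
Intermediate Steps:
j = -6 (j = -¼*24 = -6)
p(k, m) = -4 - 6*k*m (p(k, m) = (-6*k)*m - 4 = -6*k*m - 4 = -4 - 6*k*m)
√(-3874 + p(70, 30)) = √(-3874 + (-4 - 6*70*30)) = √(-3874 + (-4 - 12600)) = √(-3874 - 12604) = √(-16478) = I*√16478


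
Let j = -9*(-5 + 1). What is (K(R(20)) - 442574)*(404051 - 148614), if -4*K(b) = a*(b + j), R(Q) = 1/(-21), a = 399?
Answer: -455863343117/4 ≈ -1.1397e+11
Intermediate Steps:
j = 36 (j = -9*(-4) = 36)
R(Q) = -1/21
K(b) = -3591 - 399*b/4 (K(b) = -399*(b + 36)/4 = -399*(36 + b)/4 = -(14364 + 399*b)/4 = -3591 - 399*b/4)
(K(R(20)) - 442574)*(404051 - 148614) = ((-3591 - 399/4*(-1/21)) - 442574)*(404051 - 148614) = ((-3591 + 19/4) - 442574)*255437 = (-14345/4 - 442574)*255437 = -1784641/4*255437 = -455863343117/4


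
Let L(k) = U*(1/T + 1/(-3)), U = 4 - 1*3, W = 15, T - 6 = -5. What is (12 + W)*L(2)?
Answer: 18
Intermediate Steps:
T = 1 (T = 6 - 5 = 1)
U = 1 (U = 4 - 3 = 1)
L(k) = ⅔ (L(k) = 1*(1/1 + 1/(-3)) = 1*(1*1 + 1*(-⅓)) = 1*(1 - ⅓) = 1*(⅔) = ⅔)
(12 + W)*L(2) = (12 + 15)*(⅔) = 27*(⅔) = 18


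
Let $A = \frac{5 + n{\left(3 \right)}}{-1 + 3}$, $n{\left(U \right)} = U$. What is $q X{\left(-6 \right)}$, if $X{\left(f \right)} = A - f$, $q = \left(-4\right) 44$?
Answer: $-1760$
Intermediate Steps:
$q = -176$
$A = 4$ ($A = \frac{5 + 3}{-1 + 3} = \frac{8}{2} = 8 \cdot \frac{1}{2} = 4$)
$X{\left(f \right)} = 4 - f$
$q X{\left(-6 \right)} = - 176 \left(4 - -6\right) = - 176 \left(4 + 6\right) = \left(-176\right) 10 = -1760$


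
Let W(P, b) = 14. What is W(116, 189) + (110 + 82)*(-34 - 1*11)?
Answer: -8626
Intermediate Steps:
W(116, 189) + (110 + 82)*(-34 - 1*11) = 14 + (110 + 82)*(-34 - 1*11) = 14 + 192*(-34 - 11) = 14 + 192*(-45) = 14 - 8640 = -8626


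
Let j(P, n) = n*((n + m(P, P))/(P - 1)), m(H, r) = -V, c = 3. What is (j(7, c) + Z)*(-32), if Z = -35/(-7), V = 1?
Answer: -192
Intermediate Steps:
m(H, r) = -1 (m(H, r) = -1*1 = -1)
Z = 5 (Z = -35*(-⅐) = 5)
j(P, n) = n*(-1 + n)/(-1 + P) (j(P, n) = n*((n - 1)/(P - 1)) = n*((-1 + n)/(-1 + P)) = n*(-1 + n)/(-1 + P))
(j(7, c) + Z)*(-32) = (3*(-1 + 3)/(-1 + 7) + 5)*(-32) = (3*2/6 + 5)*(-32) = (3*(⅙)*2 + 5)*(-32) = (1 + 5)*(-32) = 6*(-32) = -192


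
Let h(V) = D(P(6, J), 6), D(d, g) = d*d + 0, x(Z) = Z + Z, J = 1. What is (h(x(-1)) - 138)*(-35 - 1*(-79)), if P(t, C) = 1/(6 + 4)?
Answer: -151789/25 ≈ -6071.6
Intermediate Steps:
P(t, C) = ⅒ (P(t, C) = 1/10 = ⅒)
x(Z) = 2*Z
D(d, g) = d² (D(d, g) = d² + 0 = d²)
h(V) = 1/100 (h(V) = (⅒)² = 1/100)
(h(x(-1)) - 138)*(-35 - 1*(-79)) = (1/100 - 138)*(-35 - 1*(-79)) = -13799*(-35 + 79)/100 = -13799/100*44 = -151789/25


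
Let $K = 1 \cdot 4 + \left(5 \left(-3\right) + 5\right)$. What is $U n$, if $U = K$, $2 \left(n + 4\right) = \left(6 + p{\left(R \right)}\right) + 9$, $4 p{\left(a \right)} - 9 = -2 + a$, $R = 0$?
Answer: $- \frac{105}{4} \approx -26.25$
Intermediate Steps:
$p{\left(a \right)} = \frac{7}{4} + \frac{a}{4}$ ($p{\left(a \right)} = \frac{9}{4} + \frac{-2 + a}{4} = \frac{9}{4} + \left(- \frac{1}{2} + \frac{a}{4}\right) = \frac{7}{4} + \frac{a}{4}$)
$n = \frac{35}{8}$ ($n = -4 + \frac{\left(6 + \left(\frac{7}{4} + \frac{1}{4} \cdot 0\right)\right) + 9}{2} = -4 + \frac{\left(6 + \left(\frac{7}{4} + 0\right)\right) + 9}{2} = -4 + \frac{\left(6 + \frac{7}{4}\right) + 9}{2} = -4 + \frac{\frac{31}{4} + 9}{2} = -4 + \frac{1}{2} \cdot \frac{67}{4} = -4 + \frac{67}{8} = \frac{35}{8} \approx 4.375$)
$K = -6$ ($K = 4 + \left(-15 + 5\right) = 4 - 10 = -6$)
$U = -6$
$U n = \left(-6\right) \frac{35}{8} = - \frac{105}{4}$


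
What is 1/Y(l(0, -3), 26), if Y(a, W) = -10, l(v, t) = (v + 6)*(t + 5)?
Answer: -⅒ ≈ -0.10000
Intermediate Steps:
l(v, t) = (5 + t)*(6 + v) (l(v, t) = (6 + v)*(5 + t) = (5 + t)*(6 + v))
1/Y(l(0, -3), 26) = 1/(-10) = -⅒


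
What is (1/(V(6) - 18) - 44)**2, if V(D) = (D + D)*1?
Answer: 70225/36 ≈ 1950.7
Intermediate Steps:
V(D) = 2*D (V(D) = (2*D)*1 = 2*D)
(1/(V(6) - 18) - 44)**2 = (1/(2*6 - 18) - 44)**2 = (1/(12 - 18) - 44)**2 = (1/(-6) - 44)**2 = (-1/6 - 44)**2 = (-265/6)**2 = 70225/36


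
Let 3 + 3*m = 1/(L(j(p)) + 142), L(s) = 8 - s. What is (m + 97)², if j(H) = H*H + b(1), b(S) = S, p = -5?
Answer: 1275418369/138384 ≈ 9216.5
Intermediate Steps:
j(H) = 1 + H² (j(H) = H*H + 1 = H² + 1 = 1 + H²)
m = -371/372 (m = -1 + 1/(3*((8 - (1 + (-5)²)) + 142)) = -1 + 1/(3*((8 - (1 + 25)) + 142)) = -1 + 1/(3*((8 - 1*26) + 142)) = -1 + 1/(3*((8 - 26) + 142)) = -1 + 1/(3*(-18 + 142)) = -1 + (⅓)/124 = -1 + (⅓)*(1/124) = -1 + 1/372 = -371/372 ≈ -0.99731)
(m + 97)² = (-371/372 + 97)² = (35713/372)² = 1275418369/138384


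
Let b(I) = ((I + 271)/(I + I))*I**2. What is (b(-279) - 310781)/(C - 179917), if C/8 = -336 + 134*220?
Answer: -61933/10647 ≈ -5.8169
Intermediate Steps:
C = 233152 (C = 8*(-336 + 134*220) = 8*(-336 + 29480) = 8*29144 = 233152)
b(I) = I*(271 + I)/2 (b(I) = ((271 + I)/((2*I)))*I**2 = ((271 + I)*(1/(2*I)))*I**2 = ((271 + I)/(2*I))*I**2 = I*(271 + I)/2)
(b(-279) - 310781)/(C - 179917) = ((1/2)*(-279)*(271 - 279) - 310781)/(233152 - 179917) = ((1/2)*(-279)*(-8) - 310781)/53235 = (1116 - 310781)*(1/53235) = -309665*1/53235 = -61933/10647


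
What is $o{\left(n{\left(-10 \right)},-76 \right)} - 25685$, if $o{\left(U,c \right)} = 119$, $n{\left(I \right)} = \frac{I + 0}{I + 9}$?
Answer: $-25566$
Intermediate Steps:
$n{\left(I \right)} = \frac{I}{9 + I}$
$o{\left(n{\left(-10 \right)},-76 \right)} - 25685 = 119 - 25685 = -25566$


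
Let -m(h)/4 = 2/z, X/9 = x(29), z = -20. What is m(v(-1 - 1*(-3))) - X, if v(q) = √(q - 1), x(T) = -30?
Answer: 1352/5 ≈ 270.40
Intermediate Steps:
X = -270 (X = 9*(-30) = -270)
v(q) = √(-1 + q)
m(h) = ⅖ (m(h) = -8/(-20) = -8*(-1)/20 = -4*(-⅒) = ⅖)
m(v(-1 - 1*(-3))) - X = ⅖ - 1*(-270) = ⅖ + 270 = 1352/5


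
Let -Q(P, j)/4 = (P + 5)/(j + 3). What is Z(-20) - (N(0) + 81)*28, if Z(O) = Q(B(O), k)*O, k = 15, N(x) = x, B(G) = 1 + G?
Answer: -20972/9 ≈ -2330.2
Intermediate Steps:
Q(P, j) = -4*(5 + P)/(3 + j) (Q(P, j) = -4*(P + 5)/(j + 3) = -4*(5 + P)/(3 + j))
Z(O) = O*(-4/3 - 2*O/9) (Z(O) = (4*(-5 - (1 + O))/(3 + 15))*O = (4*(-5 + (-1 - O))/18)*O = (4*(1/18)*(-6 - O))*O = (-4/3 - 2*O/9)*O = O*(-4/3 - 2*O/9))
Z(-20) - (N(0) + 81)*28 = -2/9*(-20)*(6 - 20) - (0 + 81)*28 = -2/9*(-20)*(-14) - 81*28 = -560/9 - 1*2268 = -560/9 - 2268 = -20972/9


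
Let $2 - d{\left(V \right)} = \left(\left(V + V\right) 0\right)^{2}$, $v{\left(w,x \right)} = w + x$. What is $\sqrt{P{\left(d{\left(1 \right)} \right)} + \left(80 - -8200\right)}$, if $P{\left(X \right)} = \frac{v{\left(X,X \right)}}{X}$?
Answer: $\sqrt{8282} \approx 91.005$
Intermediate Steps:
$d{\left(V \right)} = 2$ ($d{\left(V \right)} = 2 - \left(\left(V + V\right) 0\right)^{2} = 2 - \left(2 V 0\right)^{2} = 2 - 0^{2} = 2 - 0 = 2 + 0 = 2$)
$P{\left(X \right)} = 2$ ($P{\left(X \right)} = \frac{X + X}{X} = \frac{2 X}{X} = 2$)
$\sqrt{P{\left(d{\left(1 \right)} \right)} + \left(80 - -8200\right)} = \sqrt{2 + \left(80 - -8200\right)} = \sqrt{2 + \left(80 + 8200\right)} = \sqrt{2 + 8280} = \sqrt{8282}$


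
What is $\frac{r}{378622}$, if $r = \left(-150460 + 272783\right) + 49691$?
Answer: $\frac{86007}{189311} \approx 0.45432$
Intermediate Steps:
$r = 172014$ ($r = 122323 + 49691 = 172014$)
$\frac{r}{378622} = \frac{172014}{378622} = 172014 \cdot \frac{1}{378622} = \frac{86007}{189311}$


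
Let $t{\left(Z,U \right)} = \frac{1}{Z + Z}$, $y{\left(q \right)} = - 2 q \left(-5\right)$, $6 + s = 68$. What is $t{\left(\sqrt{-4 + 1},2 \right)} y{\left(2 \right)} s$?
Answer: $- \frac{620 i \sqrt{3}}{3} \approx - 357.96 i$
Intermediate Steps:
$s = 62$ ($s = -6 + 68 = 62$)
$y{\left(q \right)} = 10 q$
$t{\left(Z,U \right)} = \frac{1}{2 Z}$
$t{\left(\sqrt{-4 + 1},2 \right)} y{\left(2 \right)} s = \frac{1}{2 \sqrt{-4 + 1}} \cdot 10 \cdot 2 \cdot 62 = \frac{1}{2 \sqrt{-3}} \cdot 20 \cdot 62 = \frac{1}{2 i \sqrt{3}} \cdot 20 \cdot 62 = \frac{\left(- \frac{1}{3}\right) i \sqrt{3}}{2} \cdot 20 \cdot 62 = - \frac{i \sqrt{3}}{6} \cdot 20 \cdot 62 = - \frac{10 i \sqrt{3}}{3} \cdot 62 = - \frac{620 i \sqrt{3}}{3}$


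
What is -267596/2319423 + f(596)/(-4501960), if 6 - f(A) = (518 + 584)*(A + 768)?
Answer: 1140834625223/5220974784540 ≈ 0.21851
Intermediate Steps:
f(A) = -846330 - 1102*A (f(A) = 6 - (518 + 584)*(A + 768) = 6 - 1102*(768 + A) = 6 - (846336 + 1102*A) = 6 + (-846336 - 1102*A) = -846330 - 1102*A)
-267596/2319423 + f(596)/(-4501960) = -267596/2319423 + (-846330 - 1102*596)/(-4501960) = -267596*1/2319423 + (-846330 - 656792)*(-1/4501960) = -267596/2319423 - 1503122*(-1/4501960) = -267596/2319423 + 751561/2250980 = 1140834625223/5220974784540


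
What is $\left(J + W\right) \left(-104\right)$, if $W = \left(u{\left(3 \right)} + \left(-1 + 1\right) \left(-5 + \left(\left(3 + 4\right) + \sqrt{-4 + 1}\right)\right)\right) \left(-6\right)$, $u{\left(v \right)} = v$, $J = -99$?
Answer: $12168$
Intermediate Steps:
$W = -18$ ($W = \left(3 + \left(-1 + 1\right) \left(-5 + \left(\left(3 + 4\right) + \sqrt{-4 + 1}\right)\right)\right) \left(-6\right) = \left(3 + 0 \left(-5 + \left(7 + \sqrt{-3}\right)\right)\right) \left(-6\right) = \left(3 + 0 \left(-5 + \left(7 + i \sqrt{3}\right)\right)\right) \left(-6\right) = \left(3 + 0 \left(2 + i \sqrt{3}\right)\right) \left(-6\right) = \left(3 + 0\right) \left(-6\right) = 3 \left(-6\right) = -18$)
$\left(J + W\right) \left(-104\right) = \left(-99 - 18\right) \left(-104\right) = \left(-117\right) \left(-104\right) = 12168$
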